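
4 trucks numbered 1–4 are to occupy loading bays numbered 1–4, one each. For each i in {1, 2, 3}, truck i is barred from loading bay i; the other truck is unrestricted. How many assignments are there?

Let Aᵢ (for i ∈ {1, 2, 3}) be the placements that put truck i in its forbidden loading bay. Any j of these fix j positions, leaving (4−j)! ways to fill the rest, and there are C(3,j) ways to pick which j.
By inclusion–exclusion, the number of valid placements is Σ_{j=0}^{3} (−1)^j C(3,j)·(4−j)!.
Computing: 24 − 18 + 6 − 1 = 11.

11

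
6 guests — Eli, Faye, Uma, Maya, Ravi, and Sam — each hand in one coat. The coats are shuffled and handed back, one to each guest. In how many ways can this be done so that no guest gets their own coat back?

Count assignments avoiding every fixed point. For any j of the 6 guests fixed to their own coat, the other 6−j can be arranged in (6−j)! ways.
By inclusion–exclusion this is Σ_{j=0}^{6} (−1)^j C(6,j)·(6−j)!.
Computing: 720 − 720 + 360 − 120 + 30 − 6 + 1 = 265.

265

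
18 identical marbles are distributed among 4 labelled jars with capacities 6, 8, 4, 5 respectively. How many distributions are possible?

55

Without the upper bounds there are C(21,3) = 1330 ways to split 18 among 4 jars.
Subtract solutions that violate a single cap (substitute x_i' = x_i − (cap_i+1)): x_1 ≥ 7 gives C(14,3) = 364; x_2 ≥ 9 gives C(12,3) = 220; x_3 ≥ 5 gives C(16,3) = 560; x_4 ≥ 6 gives C(15,3) = 455. Together 1599.
Add back pairs where two caps are both exceeded: 10 + 84 + 56 + 35 + 20 + 120 = 325.
Subtract triples: 0 + 0 + 1 + 0 = 1.
By inclusion–exclusion the count is 1330 − 1599 + 325 − 1 = 55.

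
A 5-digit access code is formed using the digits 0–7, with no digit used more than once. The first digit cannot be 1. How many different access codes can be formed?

5880

The first digit has 8−1 = 7 choices (anything except 1).
The remaining 4 digits are filled from the other 7 symbols without repetition: 7 × 6 × 5 × 4 = 840.
Total: 7 × 840 = 5880.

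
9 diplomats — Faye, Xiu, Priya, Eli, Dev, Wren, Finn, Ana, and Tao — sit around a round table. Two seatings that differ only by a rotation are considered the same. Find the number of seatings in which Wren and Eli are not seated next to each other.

30240

All circular seatings of 9 people number (8)! = 40320.
Seatings with Wren beside Eli: treat them as a block with 2 internal orders, giving 2 × (7)! = 10080.
Subtracting, 40320 − 10080 = 30240.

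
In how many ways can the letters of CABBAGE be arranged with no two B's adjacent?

There are 7!/(2!·2!) = 1260 arrangements of CABBAGE in total.
Arrangements with the B's together: treat BB as one letter, giving (6)!/(2!) = 360.
Subtracting, 1260 − 360 = 900 arrangements keep the B's apart.

900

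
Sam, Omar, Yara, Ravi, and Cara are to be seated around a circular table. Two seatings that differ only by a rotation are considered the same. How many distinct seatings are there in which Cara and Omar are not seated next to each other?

Without the restriction there are (4)! = 24 seatings.
Those with Cara next to Omar: fuse the pair into one unit and seat 4 units around a circle — 2·(3)! = 12.
Subtracting, 24 − 12 = 12.

12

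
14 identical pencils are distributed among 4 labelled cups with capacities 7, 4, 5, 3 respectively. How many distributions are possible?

51

Ignoring the caps, the number of non-negative solutions to x_1+…+x_4 = 14 is C(17,3) = 680.
Subtract solutions that violate a single cap (substitute x_i' = x_i − (cap_i+1)): x_1 ≥ 8 gives C(9,3) = 84; x_2 ≥ 5 gives C(12,3) = 220; x_3 ≥ 6 gives C(11,3) = 165; x_4 ≥ 4 gives C(13,3) = 286. Together 755.
Add back pairs where two caps are both exceeded: 4 + 1 + 10 + 20 + 56 + 35 = 126.
By inclusion–exclusion the count is 680 − 755 + 126 = 51.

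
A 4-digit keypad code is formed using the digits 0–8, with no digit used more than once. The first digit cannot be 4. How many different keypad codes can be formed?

2688

The first digit has 9−1 = 8 choices (anything except 4).
The remaining 3 digits are filled from the other 8 symbols without repetition: 8 × 7 × 6 = 336.
Total: 8 × 336 = 2688.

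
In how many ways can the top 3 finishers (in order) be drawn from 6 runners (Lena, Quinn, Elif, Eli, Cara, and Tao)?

This is an ordered selection of 3 from 6: P(6,3).
That gives 6 × 5 × 4 = 120.

120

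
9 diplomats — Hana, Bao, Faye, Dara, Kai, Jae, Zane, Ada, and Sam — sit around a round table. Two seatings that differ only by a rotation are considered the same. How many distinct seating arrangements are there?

Fix one person's seat to break rotational symmetry; the remaining 8 people can be arranged in (8)! = 40320 ways.

40320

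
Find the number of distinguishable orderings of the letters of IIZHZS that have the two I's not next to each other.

120

There are 6!/(2!·2!) = 180 arrangements of IIZHZS in total.
If the two I's are adjacent, glue them into one block, leaving 5 items to arrange: (5)!/(2!) = 60 ways.
Subtracting, 180 − 60 = 120 arrangements keep the I's apart.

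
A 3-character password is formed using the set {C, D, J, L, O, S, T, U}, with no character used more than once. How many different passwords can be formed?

Choose and order 3 of the 8 symbols: the first character has 8 options, the next 7, then 6.
That product is 8 × 7 × 6 = 336.

336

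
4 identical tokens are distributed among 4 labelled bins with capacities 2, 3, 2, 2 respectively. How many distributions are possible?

22

By stars and bars, unrestricted non-negative solutions to x_1+…+x_4 = 4 number C(4+3,3) = 35.
Subtract solutions that violate a single cap (substitute x_i' = x_i − (cap_i+1)): x_1 ≥ 3 gives C(4,3) = 4; x_2 ≥ 4 gives C(3,3) = 1; x_3 ≥ 3 gives C(4,3) = 4; x_4 ≥ 3 gives C(4,3) = 4. Together 13.
No two caps can be exceeded simultaneously, so the pair terms are all 0.
By inclusion–exclusion the count is 35 − 13 + 0 = 22.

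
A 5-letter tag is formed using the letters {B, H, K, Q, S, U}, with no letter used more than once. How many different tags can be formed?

720

Choose and order 5 of the 6 symbols: the first letter has 6 options, the next 5, and so on down to 2.
6 × 5 × 4 × 3 × 2 = 720.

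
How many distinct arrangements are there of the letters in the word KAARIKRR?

KAARIKRR has 8 letters with A appearing twice, K appearing twice, and R appearing 3 times.
So there are 8! / (3!·2!·2!) = 1680 distinguishable arrangements.

1680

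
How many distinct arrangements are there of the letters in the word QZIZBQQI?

The 8 letters of QZIZBQQI have repeats: I appearing twice, Q appearing 3 times, and Z appearing twice.
Dividing 8! = 40320 by 3!·2!·2! = 24 for the repeated letters gives 1680.

1680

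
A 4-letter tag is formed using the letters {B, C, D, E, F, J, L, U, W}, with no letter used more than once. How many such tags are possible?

With no repetition, fill the 4 letters in order: 9 choices, then 8, down to 6.
9 × 8 × 7 × 6 = 3024.

3024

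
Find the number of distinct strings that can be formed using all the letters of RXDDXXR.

210

RXDDXXR has 7 letters with D appearing twice, R appearing twice, and X appearing 3 times.
Dividing 7! = 5040 by 3!·2!·2! = 24 for the repeated letters gives 210.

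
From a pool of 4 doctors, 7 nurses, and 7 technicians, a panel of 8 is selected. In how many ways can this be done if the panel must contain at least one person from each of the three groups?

With no constraint there are C(18,8) = 43758 possible selections.
Selections missing a whole group: no doctors → C(14,8) = 3003; no nurses → C(11,8) = 165; no technicians → C(11,8) = 165.
Add back selections omitting two groups (i.e. drawn from a single group): C(4,8) + C(7,8) + C(7,8) = 0.
By inclusion–exclusion: 43758 − 3333 + 0 = 40425.

40425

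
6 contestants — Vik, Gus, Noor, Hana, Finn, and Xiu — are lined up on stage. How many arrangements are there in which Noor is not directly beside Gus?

Of the 6! = 720 arrangements, those with Noor and Gus adjacent number 2 × 5! = 240 (treat the pair as a block with 2 internal orders).
Complementary counting: 720 − 240 = 480.

480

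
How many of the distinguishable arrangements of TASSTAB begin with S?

Fix S in the first position and arrange the remaining 6 letters.
Those 6 letters have A appearing twice and T appearing twice, giving (6)!/(2!·2!) = 180.

180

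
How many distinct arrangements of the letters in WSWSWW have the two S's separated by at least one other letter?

10

There are 6!/(4!·2!) = 15 arrangements of WSWSWW in total.
If the two S's are adjacent, glue them into one block, leaving 5 items to arrange: (5)!/(4!) = 5 ways.
Hence 15 − 5 = 10.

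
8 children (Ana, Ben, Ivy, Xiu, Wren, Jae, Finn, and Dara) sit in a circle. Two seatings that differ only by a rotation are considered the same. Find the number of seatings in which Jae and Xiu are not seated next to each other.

3600

Without the restriction there are (7)! = 5040 seatings.
Those with Jae next to Xiu: fuse the pair into one unit and seat 7 units around a circle — 2·(6)! = 1440.
Subtracting, 5040 − 1440 = 3600.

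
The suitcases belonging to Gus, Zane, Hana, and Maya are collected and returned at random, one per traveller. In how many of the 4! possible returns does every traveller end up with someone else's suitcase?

Let Aᵢ be the assignments in which traveller i gets their own suitcase. We want the size of the complement of A₁∪…∪A_4.
By inclusion–exclusion this is Σ_{j=0}^{4} (−1)^j C(4,j)·(4−j)!.
Computing: 24 − 24 + 12 − 4 + 1 = 9.

9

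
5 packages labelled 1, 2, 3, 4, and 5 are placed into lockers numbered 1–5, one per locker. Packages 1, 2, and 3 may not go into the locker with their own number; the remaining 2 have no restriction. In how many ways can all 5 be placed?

Let Aᵢ (for i ∈ {1, 2, 3}) be the placements that put package i in its forbidden locker. Any j of these fix j positions, leaving (5−j)! ways to fill the rest, and there are C(3,j) ways to pick which j.
By inclusion–exclusion, the number of valid placements is Σ_{j=0}^{3} (−1)^j C(3,j)·(5−j)!.
Computing: 120 − 72 + 18 − 2 = 64.

64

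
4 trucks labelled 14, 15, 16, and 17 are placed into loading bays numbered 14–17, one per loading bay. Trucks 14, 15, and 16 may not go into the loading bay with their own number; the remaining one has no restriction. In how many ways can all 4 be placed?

11

Let Aᵢ (for i ∈ {14, 15, 16}) be the placements that put truck i in its forbidden loading bay. Any j of these fix j positions, leaving (4−j)! ways to fill the rest, and there are C(3,j) ways to pick which j.
By inclusion–exclusion, the number of valid placements is Σ_{j=0}^{3} (−1)^j C(3,j)·(4−j)!.
Computing: 24 − 18 + 6 − 1 = 11.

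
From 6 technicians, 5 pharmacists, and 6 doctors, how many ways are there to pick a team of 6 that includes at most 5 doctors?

12375

Split by how many doctors are chosen (0 through 5).
Sum: C(6,0)·C(11,6) + C(6,1)·C(11,5) + C(6,2)·C(11,4) + C(6,3)·C(11,3) + C(6,4)·C(11,2) + C(6,5)·C(11,1) = 462 + 2772 + 4950 + 3300 + 825 + 66 = 12375.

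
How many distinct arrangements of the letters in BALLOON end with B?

180

With the last slot taken by B, it remains to arrange the other 6 letters (ALLOON).
Those 6 letters have L appearing twice and O appearing twice, giving (6)!/(2!·2!) = 180.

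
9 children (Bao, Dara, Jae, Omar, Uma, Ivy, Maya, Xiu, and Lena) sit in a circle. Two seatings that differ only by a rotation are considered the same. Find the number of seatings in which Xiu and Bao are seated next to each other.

Treat {Xiu, Bao} as one unit (2 internal orders) and seat the resulting 8 units around the table: (7)! circular arrangements.
So 2 × (7)! = 2 × 5040 = 10080.

10080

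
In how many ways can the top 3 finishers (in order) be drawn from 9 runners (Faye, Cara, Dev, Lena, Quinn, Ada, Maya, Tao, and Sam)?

504

This is an ordered selection of 3 from 9: P(9,3).
That gives 9 × 8 × 7 = 504.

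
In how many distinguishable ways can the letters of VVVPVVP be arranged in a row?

21

VVVPVVP has 7 letters with P appearing twice and V appearing 5 times.
So there are 7! / (5!·2!) = 21 distinguishable arrangements.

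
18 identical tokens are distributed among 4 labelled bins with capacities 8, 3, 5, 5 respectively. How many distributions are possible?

20

Without the upper bounds there are C(21,3) = 1330 ways to split 18 among 4 bins.
Subtract solutions that violate a single cap (substitute x_i' = x_i − (cap_i+1)): x_1 ≥ 9 gives C(12,3) = 220; x_2 ≥ 4 gives C(17,3) = 680; x_3 ≥ 6 gives C(15,3) = 455; x_4 ≥ 6 gives C(15,3) = 455. Together 1810.
Add back pairs where two caps are both exceeded: 56 + 20 + 20 + 165 + 165 + 84 = 510.
Subtract triples: 0 + 0 + 0 + 10 = 10.
By inclusion–exclusion the count is 1330 − 1810 + 510 − 10 = 20.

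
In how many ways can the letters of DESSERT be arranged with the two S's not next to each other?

Total arrangements of DESSERT: 7!/(2!·2!) = 1260.
Arrangements with the S's together: treat SS as one letter, giving (6)!/(2!) = 360.
Hence 1260 − 360 = 900.

900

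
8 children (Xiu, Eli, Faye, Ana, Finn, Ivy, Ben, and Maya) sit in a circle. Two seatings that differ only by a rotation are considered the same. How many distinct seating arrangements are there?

Around a circle, 8 distinct people have 8!/8 = (7)! = 5040 rotationally distinct seatings.

5040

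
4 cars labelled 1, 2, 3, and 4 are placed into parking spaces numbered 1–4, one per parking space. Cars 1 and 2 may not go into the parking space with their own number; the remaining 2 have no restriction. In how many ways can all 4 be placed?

14

Let Aᵢ (for i ∈ {1, 2}) be the placements that put car i in its forbidden parking space. Any j of these fix j positions, leaving (4−j)! ways to fill the rest, and there are C(2,j) ways to pick which j.
By inclusion–exclusion, the number of valid placements is Σ_{j=0}^{2} (−1)^j C(2,j)·(4−j)!.
Computing: 24 − 12 + 2 = 14.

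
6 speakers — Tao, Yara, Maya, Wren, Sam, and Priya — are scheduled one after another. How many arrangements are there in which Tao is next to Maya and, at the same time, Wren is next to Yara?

96

Treat {Tao,Maya} as one block (2 orders) and {Wren,Yara} as another (2 orders).
That leaves 4 units to arrange: 2 × 2 × 4! = 4 × 24 = 96.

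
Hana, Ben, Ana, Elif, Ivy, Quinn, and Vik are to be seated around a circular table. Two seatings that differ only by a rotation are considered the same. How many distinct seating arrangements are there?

720

Seat Hana anywhere (absorbing the rotational symmetry), then permute the other 6: (6)! = 720.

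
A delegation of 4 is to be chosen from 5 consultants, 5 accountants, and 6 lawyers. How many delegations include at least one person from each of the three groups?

Total 4-person selections from all 16: C(16,4) = 1820.
Subtract selections that omit an entire group: no consultants → C(11,4) = 330; no accountants → C(11,4) = 330; no lawyers → C(10,4) = 210.
Add back selections omitting two groups (i.e. drawn from a single group): C(5,4) + C(5,4) + C(6,4) = 25.
By inclusion–exclusion: 1820 − 870 + 25 = 975.

975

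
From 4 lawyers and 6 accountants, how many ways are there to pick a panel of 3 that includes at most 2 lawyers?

Split by how many lawyers are chosen (0 through 2).
Sum: C(4,0)·C(6,3) + C(4,1)·C(6,2) + C(4,2)·C(6,1) = 20 + 60 + 36 = 116.

116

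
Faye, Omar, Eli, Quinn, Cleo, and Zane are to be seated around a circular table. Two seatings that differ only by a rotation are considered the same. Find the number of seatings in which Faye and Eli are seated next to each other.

48

Treat {Faye, Eli} as one unit (2 internal orders) and seat the resulting 5 units around the table: (4)! circular arrangements.
So 2 × (4)! = 2 × 24 = 48.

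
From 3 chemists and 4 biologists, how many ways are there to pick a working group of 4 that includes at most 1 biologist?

4

Split by how many biologists are chosen (0 through 1).
Sum: C(4,0)·C(3,4) + C(4,1)·C(3,3) = 0 + 4 = 4.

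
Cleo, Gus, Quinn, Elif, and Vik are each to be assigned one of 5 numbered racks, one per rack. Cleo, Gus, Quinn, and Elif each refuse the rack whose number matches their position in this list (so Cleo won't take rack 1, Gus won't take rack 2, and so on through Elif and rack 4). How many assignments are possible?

53

Let Aᵢ (for 1 ≤ i ≤ 4) be the placements that put person i in their forbidden rack. Any j of these fix j positions, leaving (5−j)! ways to fill the rest, and there are C(4,j) ways to pick which j.
By inclusion–exclusion, the number of valid placements is Σ_{j=0}^{4} (−1)^j C(4,j)·(5−j)!.
Computing: 120 − 96 + 36 − 8 + 1 = 53.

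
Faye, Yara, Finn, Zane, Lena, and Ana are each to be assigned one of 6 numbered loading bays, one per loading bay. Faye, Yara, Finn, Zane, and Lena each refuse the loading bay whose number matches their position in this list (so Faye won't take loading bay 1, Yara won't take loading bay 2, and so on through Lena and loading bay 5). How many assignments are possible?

309

Let Aᵢ (for 1 ≤ i ≤ 5) be the placements that put person i in their forbidden loading bay. Any j of these fix j positions, leaving (6−j)! ways to fill the rest, and there are C(5,j) ways to pick which j.
By inclusion–exclusion, the number of valid placements is Σ_{j=0}^{5} (−1)^j C(5,j)·(6−j)!.
Computing: 720 − 600 + 240 − 60 + 10 − 1 = 309.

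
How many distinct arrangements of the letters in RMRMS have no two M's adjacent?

18

There are 5!/(2!·2!) = 30 arrangements of RMRMS in total.
Arrangements with the M's together: treat MM as one letter, giving (4)!/(2!) = 12.
Subtracting, 30 − 12 = 18 arrangements keep the M's apart.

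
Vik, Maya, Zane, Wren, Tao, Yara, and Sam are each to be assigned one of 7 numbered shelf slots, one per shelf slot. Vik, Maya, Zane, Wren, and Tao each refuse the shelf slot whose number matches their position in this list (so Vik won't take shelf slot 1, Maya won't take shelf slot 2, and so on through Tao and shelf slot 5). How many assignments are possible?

2428

Let Aᵢ (for 1 ≤ i ≤ 5) be the placements that put person i in their forbidden shelf slot. Any j of these fix j positions, leaving (7−j)! ways to fill the rest, and there are C(5,j) ways to pick which j.
By inclusion–exclusion, the number of valid placements is Σ_{j=0}^{5} (−1)^j C(5,j)·(7−j)!.
Computing: 5040 − 3600 + 1200 − 240 + 30 − 2 = 2428.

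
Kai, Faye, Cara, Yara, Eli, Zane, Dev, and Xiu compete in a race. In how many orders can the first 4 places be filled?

This is an ordered selection of 4 from 8: P(8,4).
That gives 8 × 7 × 6 × 5 = 1680.

1680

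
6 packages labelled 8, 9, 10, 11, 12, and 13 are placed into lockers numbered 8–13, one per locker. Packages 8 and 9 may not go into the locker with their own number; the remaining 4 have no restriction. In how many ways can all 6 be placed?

504

Let Aᵢ (for i ∈ {8, 9}) be the placements that put package i in its forbidden locker. Any j of these fix j positions, leaving (6−j)! ways to fill the rest, and there are C(2,j) ways to pick which j.
By inclusion–exclusion, the number of valid placements is Σ_{j=0}^{2} (−1)^j C(2,j)·(6−j)!.
Computing: 720 − 240 + 24 = 504.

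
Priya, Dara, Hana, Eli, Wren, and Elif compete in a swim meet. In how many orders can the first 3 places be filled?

120

There are 6 choices for 1st place, 5 for 2nd, and 4 for 3rd.
That gives 6 × 5 × 4 = 120.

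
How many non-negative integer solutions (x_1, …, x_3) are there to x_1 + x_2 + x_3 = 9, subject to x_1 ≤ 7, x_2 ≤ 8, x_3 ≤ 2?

Ignoring the caps, the number of non-negative solutions to x_1+…+x_3 = 9 is C(11,2) = 55.
Subtract solutions that violate a single cap (substitute x_i' = x_i − (cap_i+1)): x_1 ≥ 8 gives C(3,2) = 3; x_2 ≥ 9 gives C(2,2) = 1; x_3 ≥ 3 gives C(8,2) = 28. Together 32.
No two caps can be exceeded simultaneously, so the pair terms are all 0.
By inclusion–exclusion the count is 55 − 32 + 0 = 23.

23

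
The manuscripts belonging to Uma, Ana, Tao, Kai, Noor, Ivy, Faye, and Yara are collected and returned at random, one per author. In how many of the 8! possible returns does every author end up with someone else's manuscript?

14833

Let Aᵢ be the assignments in which author i gets their own manuscript. We want the size of the complement of A₁∪…∪A_8.
By inclusion–exclusion this is Σ_{j=0}^{8} (−1)^j C(8,j)·(8−j)!.
Computing: 40320 − 40320 + 20160 − 6720 + 1680 − 336 + 56 − 8 + 1 = 14833.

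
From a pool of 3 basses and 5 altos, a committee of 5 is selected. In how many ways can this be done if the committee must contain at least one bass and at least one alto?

55

Unrestricted: C(8,5) = 56 ways to pick any 5 of the 8.
Selections missing a whole group: no basses → C(5,5) = 1; no altos → C(3,5) = 0.
Both groups omitted at once is impossible, so 56 − 1 = 55.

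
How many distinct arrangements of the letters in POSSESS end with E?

With the last slot taken by E, it remains to arrange the other 6 letters (POSSSS).
Those 6 letters have S appearing 4 times, giving (6)!/(4!) = 30.

30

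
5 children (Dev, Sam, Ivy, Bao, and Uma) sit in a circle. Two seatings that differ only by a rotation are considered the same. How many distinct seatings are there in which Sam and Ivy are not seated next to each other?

12

Without the restriction there are (4)! = 24 seatings.
Those with Sam next to Ivy: fuse the pair into one unit and seat 4 units around a circle — 2·(3)! = 12.
Subtracting, 24 − 12 = 12.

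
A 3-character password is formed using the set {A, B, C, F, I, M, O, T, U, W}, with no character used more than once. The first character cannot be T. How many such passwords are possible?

The first character has 10−1 = 9 choices (anything except T).
The remaining 2 characters are filled from the other 9 symbols without repetition: 9 × 8 = 72.
Total: 9 × 72 = 648.

648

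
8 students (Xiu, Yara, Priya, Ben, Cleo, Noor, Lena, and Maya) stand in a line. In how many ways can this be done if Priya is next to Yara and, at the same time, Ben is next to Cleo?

2880

Treat {Priya,Yara} as one block (2 orders) and {Ben,Cleo} as another (2 orders).
That leaves 6 units to arrange: 2 × 2 × 6! = 4 × 720 = 2880.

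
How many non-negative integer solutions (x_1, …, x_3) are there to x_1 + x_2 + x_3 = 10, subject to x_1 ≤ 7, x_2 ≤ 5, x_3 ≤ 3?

18

By stars and bars, unrestricted non-negative solutions to x_1+…+x_3 = 10 number C(10+2,2) = 66.
Subtract solutions that violate a single cap (substitute x_i' = x_i − (cap_i+1)): x_1 ≥ 8 gives C(4,2) = 6; x_2 ≥ 6 gives C(6,2) = 15; x_3 ≥ 4 gives C(8,2) = 28. Together 49.
Add back pairs where two caps are both exceeded: 0 + 0 + 1 = 1.
By inclusion–exclusion the count is 66 − 49 + 1 = 18.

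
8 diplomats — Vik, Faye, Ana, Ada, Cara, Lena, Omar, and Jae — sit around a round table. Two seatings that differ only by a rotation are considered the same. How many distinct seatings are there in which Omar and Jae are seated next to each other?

Treat {Omar, Jae} as one unit (2 internal orders) and seat the resulting 7 units around the table: (6)! circular arrangements.
So 2 × (6)! = 2 × 720 = 1440.

1440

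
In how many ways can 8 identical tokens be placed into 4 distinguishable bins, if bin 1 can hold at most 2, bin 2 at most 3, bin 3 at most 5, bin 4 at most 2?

26

By stars and bars, unrestricted non-negative solutions to x_1+…+x_4 = 8 number C(8+3,3) = 165.
Subtract solutions that violate a single cap (substitute x_i' = x_i − (cap_i+1)): x_1 ≥ 3 gives C(8,3) = 56; x_2 ≥ 4 gives C(7,3) = 35; x_3 ≥ 6 gives C(5,3) = 10; x_4 ≥ 3 gives C(8,3) = 56. Together 157.
Add back pairs where two caps are both exceeded: 4 + 0 + 10 + 0 + 4 + 0 = 18.
By inclusion–exclusion the count is 165 − 157 + 18 = 26.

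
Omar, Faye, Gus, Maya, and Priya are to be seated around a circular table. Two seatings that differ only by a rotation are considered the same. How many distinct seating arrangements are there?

24

Around a circle, 5 distinct people have 5!/5 = (4)! = 24 rotationally distinct seatings.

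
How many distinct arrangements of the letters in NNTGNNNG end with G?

42

With the last slot taken by G, it remains to arrange the other 7 letters (NNTNNNG).
Those 7 letters have N appearing 5 times, giving (7)!/(5!) = 42.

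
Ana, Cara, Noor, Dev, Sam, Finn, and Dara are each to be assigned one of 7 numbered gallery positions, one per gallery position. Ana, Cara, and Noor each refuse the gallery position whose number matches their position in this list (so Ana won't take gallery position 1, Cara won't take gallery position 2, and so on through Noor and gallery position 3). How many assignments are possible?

3216

Let Aᵢ (for i ∈ {1, 2, 3}) be the placements that put person i in their forbidden gallery position. Any j of these fix j positions, leaving (7−j)! ways to fill the rest, and there are C(3,j) ways to pick which j.
By inclusion–exclusion, the number of valid placements is Σ_{j=0}^{3} (−1)^j C(3,j)·(7−j)!.
Computing: 5040 − 2160 + 360 − 24 = 3216.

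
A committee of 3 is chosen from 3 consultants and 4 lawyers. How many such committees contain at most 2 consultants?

Split by how many consultants are chosen (0 through 2).
Sum: C(3,0)·C(4,3) + C(3,1)·C(4,2) + C(3,2)·C(4,1) = 4 + 18 + 12 = 34.

34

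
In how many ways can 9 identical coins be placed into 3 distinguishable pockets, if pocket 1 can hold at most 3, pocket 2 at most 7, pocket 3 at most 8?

By stars and bars, unrestricted non-negative solutions to x_1+…+x_3 = 9 number C(9+2,2) = 55.
Subtract solutions that violate a single cap (substitute x_i' = x_i − (cap_i+1)): x_1 ≥ 4 gives C(7,2) = 21; x_2 ≥ 8 gives C(3,2) = 3; x_3 ≥ 9 gives C(2,2) = 1. Together 25.
No two caps can be exceeded simultaneously, so the pair terms are all 0.
By inclusion–exclusion the count is 55 − 25 + 0 = 30.

30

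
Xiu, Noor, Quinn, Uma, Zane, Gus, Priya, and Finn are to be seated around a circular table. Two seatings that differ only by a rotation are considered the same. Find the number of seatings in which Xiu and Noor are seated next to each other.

1440

Treat {Xiu, Noor} as one unit (2 internal orders) and seat the resulting 7 units around the table: (6)! circular arrangements.
So 2 × (6)! = 2 × 720 = 1440.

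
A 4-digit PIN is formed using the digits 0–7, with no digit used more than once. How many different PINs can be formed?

With no repetition, fill the 4 digits in order: 8 choices, then 7, down to 5.
That product is 8 × 7 × 6 × 5 = 1680.

1680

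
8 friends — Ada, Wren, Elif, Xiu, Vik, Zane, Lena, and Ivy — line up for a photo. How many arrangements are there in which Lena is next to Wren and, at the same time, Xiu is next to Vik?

Treat {Lena,Wren} as one block (2 orders) and {Xiu,Vik} as another (2 orders).
That leaves 6 units to arrange: 2 × 2 × 6! = 4 × 720 = 2880.

2880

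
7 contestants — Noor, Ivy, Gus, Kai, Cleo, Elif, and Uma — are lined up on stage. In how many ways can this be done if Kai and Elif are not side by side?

Of the 7! = 5040 arrangements, those with Kai and Elif adjacent number 2 × 6! = 1440 (treat the pair as a block with 2 internal orders).
So 5040 − 1440 = 3600 arrangements keep them apart.

3600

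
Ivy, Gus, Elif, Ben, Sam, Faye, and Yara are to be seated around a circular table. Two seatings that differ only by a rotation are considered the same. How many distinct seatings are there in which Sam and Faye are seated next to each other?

Treat {Sam, Faye} as one unit (2 internal orders) and seat the resulting 6 units around the table: (5)! circular arrangements.
So 2 × (5)! = 2 × 120 = 240.

240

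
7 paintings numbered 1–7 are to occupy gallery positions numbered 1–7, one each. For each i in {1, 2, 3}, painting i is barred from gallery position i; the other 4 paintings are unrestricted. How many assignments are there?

Let Aᵢ (for i ∈ {1, 2, 3}) be the placements that put painting i in its forbidden gallery position. Any j of these fix j positions, leaving (7−j)! ways to fill the rest, and there are C(3,j) ways to pick which j.
By inclusion–exclusion, the number of valid placements is Σ_{j=0}^{3} (−1)^j C(3,j)·(7−j)!.
Computing: 5040 − 2160 + 360 − 24 = 3216.

3216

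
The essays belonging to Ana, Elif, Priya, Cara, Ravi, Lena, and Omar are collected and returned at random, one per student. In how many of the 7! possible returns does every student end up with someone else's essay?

1854

This is the derangement count D_7: permutations of 7 items with no fixed point.
By inclusion–exclusion this is Σ_{j=0}^{7} (−1)^j C(7,j)·(7−j)!.
Computing: 5040 − 5040 + 2520 − 840 + 210 − 42 + 7 − 1 = 1854.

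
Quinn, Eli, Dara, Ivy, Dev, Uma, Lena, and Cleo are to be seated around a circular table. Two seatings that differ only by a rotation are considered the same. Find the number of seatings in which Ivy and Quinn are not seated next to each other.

Without the restriction there are (7)! = 5040 seatings.
Seatings with Ivy beside Quinn: treat them as a block with 2 internal orders, giving 2 × (6)! = 1440.
Subtracting, 5040 − 1440 = 3600.

3600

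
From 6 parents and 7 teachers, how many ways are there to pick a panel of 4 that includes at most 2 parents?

560

Split by how many parents are chosen (0 through 2).
Sum: C(6,0)·C(7,4) + C(6,1)·C(7,3) + C(6,2)·C(7,2) = 35 + 210 + 315 = 560.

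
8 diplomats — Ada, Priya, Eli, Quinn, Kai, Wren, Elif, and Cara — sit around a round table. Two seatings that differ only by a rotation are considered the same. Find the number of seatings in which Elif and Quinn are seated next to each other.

Glue Elif and Quinn into a block (2 internal orders). Seating 7 units around a circle gives (6)! arrangements.
So 2 × (6)! = 2 × 720 = 1440.

1440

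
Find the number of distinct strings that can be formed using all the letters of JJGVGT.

180

Letter multiplicities in JJGVGT: G×2, J×2, T×1, V×1.
The number of distinct arrangements is 6!/(2!·2!) = 720/4 = 180.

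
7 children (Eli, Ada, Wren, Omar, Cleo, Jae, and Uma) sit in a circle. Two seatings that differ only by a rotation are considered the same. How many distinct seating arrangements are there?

Fix one person's seat to break rotational symmetry; the remaining 6 people can be arranged in (6)! = 720 ways.

720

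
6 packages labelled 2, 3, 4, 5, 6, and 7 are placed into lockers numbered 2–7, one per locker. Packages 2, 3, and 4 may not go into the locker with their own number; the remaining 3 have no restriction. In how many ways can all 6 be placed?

Let Aᵢ (for i ∈ {2, 3, 4}) be the placements that put package i in its forbidden locker. Any j of these fix j positions, leaving (6−j)! ways to fill the rest, and there are C(3,j) ways to pick which j.
By inclusion–exclusion, the number of valid placements is Σ_{j=0}^{3} (−1)^j C(3,j)·(6−j)!.
Computing: 720 − 360 + 72 − 6 = 426.

426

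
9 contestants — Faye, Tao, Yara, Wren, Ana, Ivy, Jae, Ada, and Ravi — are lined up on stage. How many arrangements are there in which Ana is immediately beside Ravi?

Glue Ana and Ravi into one block (2 internal orders), leaving 8 units to arrange in a row.
That gives 2 × 8! = 2 × 40320 = 80640.

80640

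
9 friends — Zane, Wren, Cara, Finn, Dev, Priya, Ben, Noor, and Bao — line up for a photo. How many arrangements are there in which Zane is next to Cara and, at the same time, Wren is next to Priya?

20160

Treat {Zane,Cara} as one block (2 orders) and {Wren,Priya} as another (2 orders).
That leaves 7 units to arrange: 2 × 2 × 7! = 4 × 5040 = 20160.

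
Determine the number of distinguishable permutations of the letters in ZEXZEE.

60

Letter multiplicities in ZEXZEE: E×3, X×1, Z×2.
The number of distinct arrangements is 6!/(3!·2!) = 720/12 = 60.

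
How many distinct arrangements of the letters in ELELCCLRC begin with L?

Fix L in the first position and arrange the remaining 8 letters.
Those 8 letters have C appearing 3 times, E appearing twice, and L appearing twice, giving (8)!/(3!·2!·2!) = 1680.

1680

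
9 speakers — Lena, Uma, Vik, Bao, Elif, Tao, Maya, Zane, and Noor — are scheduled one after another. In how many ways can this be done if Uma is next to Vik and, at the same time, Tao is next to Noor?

20160

Treat {Uma,Vik} as one block (2 orders) and {Tao,Noor} as another (2 orders).
That leaves 7 units to arrange: 2 × 2 × 7! = 4 × 5040 = 20160.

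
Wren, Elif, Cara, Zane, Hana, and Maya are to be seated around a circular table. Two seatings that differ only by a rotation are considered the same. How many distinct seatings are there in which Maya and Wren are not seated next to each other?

72

All circular seatings of 6 people number (5)! = 120.
Seatings with Maya beside Wren: treat them as a block with 2 internal orders, giving 2 × (4)! = 48.
Subtracting, 120 − 48 = 72.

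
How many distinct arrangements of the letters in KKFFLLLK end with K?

210

With the last slot taken by K, it remains to arrange the other 7 letters (KFFLLLK).
Those 7 letters have F appearing twice, K appearing twice, and L appearing 3 times, giving (7)!/(3!·2!·2!) = 210.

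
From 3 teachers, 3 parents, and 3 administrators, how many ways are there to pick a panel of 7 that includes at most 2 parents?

Split by how many parents are chosen (0 through 2).
Sum: C(3,0)·C(6,7) + C(3,1)·C(6,6) + C(3,2)·C(6,5) = 0 + 3 + 18 = 21.

21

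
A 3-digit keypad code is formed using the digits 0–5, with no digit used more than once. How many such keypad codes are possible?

Choose and order 3 of the 6 symbols: the first digit has 6 options, the next 5, then 4.
That product is 6 × 5 × 4 = 120.

120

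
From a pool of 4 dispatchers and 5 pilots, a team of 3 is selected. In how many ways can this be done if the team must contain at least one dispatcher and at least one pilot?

70

Unrestricted: C(9,3) = 84 ways to pick any 3 of the 9.
Subtract selections that omit an entire group: no dispatchers → C(5,3) = 10; no pilots → C(4,3) = 4.
Both groups omitted at once is impossible, so 84 − 14 = 70.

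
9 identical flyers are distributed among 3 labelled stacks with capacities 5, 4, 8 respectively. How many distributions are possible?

29

Without the upper bounds there are C(11,2) = 55 ways to split 9 among 3 stacks.
Subtract solutions that violate a single cap (substitute x_i' = x_i − (cap_i+1)): x_1 ≥ 6 gives C(5,2) = 10; x_2 ≥ 5 gives C(6,2) = 15; x_3 ≥ 9 gives C(2,2) = 1. Together 26.
No two caps can be exceeded simultaneously, so the pair terms are all 0.
By inclusion–exclusion the count is 55 − 26 + 0 = 29.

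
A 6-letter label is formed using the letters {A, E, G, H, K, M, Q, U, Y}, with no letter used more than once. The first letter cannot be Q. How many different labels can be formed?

The first letter has 9−1 = 8 choices (anything except Q).
The remaining 5 letters are filled from the other 8 symbols without repetition: 8 × 7 × 6 × 5 × 4 = 6720.
Total: 8 × 6720 = 53760.

53760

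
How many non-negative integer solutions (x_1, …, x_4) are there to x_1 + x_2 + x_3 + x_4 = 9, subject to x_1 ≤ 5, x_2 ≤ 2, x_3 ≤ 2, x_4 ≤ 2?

By stars and bars, unrestricted non-negative solutions to x_1+…+x_4 = 9 number C(9+3,3) = 220.
Subtract solutions that violate a single cap (substitute x_i' = x_i − (cap_i+1)): x_1 ≥ 6 gives C(6,3) = 20; x_2 ≥ 3 gives C(9,3) = 84; x_3 ≥ 3 gives C(9,3) = 84; x_4 ≥ 3 gives C(9,3) = 84. Together 272.
Add back pairs where two caps are both exceeded: 1 + 1 + 1 + 20 + 20 + 20 = 63.
Subtract triples: 0 + 0 + 0 + 1 = 1.
By inclusion–exclusion the count is 220 − 272 + 63 − 1 = 10.

10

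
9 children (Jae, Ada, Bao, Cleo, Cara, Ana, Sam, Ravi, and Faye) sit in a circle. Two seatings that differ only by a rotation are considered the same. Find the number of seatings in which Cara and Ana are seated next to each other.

10080

Glue Cara and Ana into a block (2 internal orders). Seating 8 units around a circle gives (7)! arrangements.
So 2 × (7)! = 2 × 5040 = 10080.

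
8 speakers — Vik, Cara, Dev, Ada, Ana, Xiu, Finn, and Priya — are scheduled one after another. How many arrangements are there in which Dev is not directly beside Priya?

30240

There are 8! = 40320 arrangements in all. If Dev and Priya are adjacent, merging them into one block gives 2·(7)! = 10080 arrangements.
So 40320 − 10080 = 30240 arrangements keep them apart.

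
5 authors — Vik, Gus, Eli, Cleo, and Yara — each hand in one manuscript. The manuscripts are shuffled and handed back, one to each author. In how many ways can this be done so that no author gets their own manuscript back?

This is the derangement count D_5: permutations of 5 items with no fixed point.
By inclusion–exclusion this is Σ_{j=0}^{5} (−1)^j C(5,j)·(5−j)!.
Computing: 120 − 120 + 60 − 20 + 5 − 1 = 44.

44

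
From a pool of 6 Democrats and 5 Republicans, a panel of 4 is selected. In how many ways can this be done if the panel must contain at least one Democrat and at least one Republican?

310

With no constraint there are C(11,4) = 330 possible selections.
Selections missing a whole group: no Democrats → C(5,4) = 5; no Republicans → C(6,4) = 15.
Both groups omitted at once is impossible, so 330 − 20 = 310.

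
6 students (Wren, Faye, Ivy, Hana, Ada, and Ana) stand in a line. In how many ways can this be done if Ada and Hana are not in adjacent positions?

There are 6! = 720 arrangements in all. If Ada and Hana are adjacent, merging them into one block gives 2·(5)! = 240 arrangements.
Complementary counting: 720 − 240 = 480.

480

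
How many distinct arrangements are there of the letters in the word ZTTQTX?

ZTTQTX has 6 letters with T appearing 3 times.
So there are 6! / (3!) = 120 distinguishable arrangements.

120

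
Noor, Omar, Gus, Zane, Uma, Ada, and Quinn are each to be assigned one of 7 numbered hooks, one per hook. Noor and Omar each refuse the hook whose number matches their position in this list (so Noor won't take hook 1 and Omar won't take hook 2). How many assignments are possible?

Let Aᵢ (for i ∈ {1, 2}) be the placements that put person i in their forbidden hook. Any j of these fix j positions, leaving (7−j)! ways to fill the rest, and there are C(2,j) ways to pick which j.
By inclusion–exclusion, the number of valid placements is Σ_{j=0}^{2} (−1)^j C(2,j)·(7−j)!.
Computing: 5040 − 1440 + 120 = 3720.

3720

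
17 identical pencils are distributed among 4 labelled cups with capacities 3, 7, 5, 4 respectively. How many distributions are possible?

Without the upper bounds there are C(20,3) = 1140 ways to split 17 among 4 cups.
Subtract solutions that violate a single cap (substitute x_i' = x_i − (cap_i+1)): x_1 ≥ 4 gives C(16,3) = 560; x_2 ≥ 8 gives C(12,3) = 220; x_3 ≥ 6 gives C(14,3) = 364; x_4 ≥ 5 gives C(15,3) = 455. Together 1599.
Add back pairs where two caps are both exceeded: 56 + 120 + 165 + 20 + 35 + 84 = 480.
Subtract triples: 0 + 1 + 10 + 0 = 11.
By inclusion–exclusion the count is 1140 − 1599 + 480 − 11 = 10.

10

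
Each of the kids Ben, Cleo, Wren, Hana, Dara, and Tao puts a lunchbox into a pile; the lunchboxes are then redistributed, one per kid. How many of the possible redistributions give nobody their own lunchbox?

Let Aᵢ be the assignments in which kid i gets their own lunchbox. We want the size of the complement of A₁∪…∪A_6.
By inclusion–exclusion this is Σ_{j=0}^{6} (−1)^j C(6,j)·(6−j)!.
Computing: 720 − 720 + 360 − 120 + 30 − 6 + 1 = 265.

265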